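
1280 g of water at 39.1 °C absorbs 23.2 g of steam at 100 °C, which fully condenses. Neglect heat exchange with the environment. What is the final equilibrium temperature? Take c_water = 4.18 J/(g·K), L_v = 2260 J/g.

T_f ≈ 49.8 °C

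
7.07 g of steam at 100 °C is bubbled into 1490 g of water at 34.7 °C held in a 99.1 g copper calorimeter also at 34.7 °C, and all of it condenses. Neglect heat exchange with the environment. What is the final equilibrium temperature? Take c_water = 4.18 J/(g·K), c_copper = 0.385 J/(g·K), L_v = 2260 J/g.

T_f ≈ 37.5 °C

Taking heat into each body as positive, Σ m c ΔT = 0:
steam→water at 100 °C releases m L_v = 7.07·2260 = 15978
  condensate cools 100→T: 7.07·4.18·(T − 100) = 29.55(T − 100)
  water warms: 1490·4.18·(T − 34.7) = 6228.2(T − 34.7)
  copper cup: 99.1·0.385·(T − 34.7) = 38.15(T − 34.7)
6295.9 T = 15978 + 2955.3 + 217442 = 236376
T ≈ 37.54 °C — below 100 °C, confirming all the steam condensed.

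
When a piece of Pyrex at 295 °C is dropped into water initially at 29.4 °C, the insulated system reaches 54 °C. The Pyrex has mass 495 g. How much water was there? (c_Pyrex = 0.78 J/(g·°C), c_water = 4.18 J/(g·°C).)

Let T be the final temperature. ΣQ_i = 0:
495·0.78·(54 − 295) + m·4.18·(54 − 29.4) = 0
102.83 m = 93050
m = 93050/102.83 ≈ 904.9 g

m ≈ 905 g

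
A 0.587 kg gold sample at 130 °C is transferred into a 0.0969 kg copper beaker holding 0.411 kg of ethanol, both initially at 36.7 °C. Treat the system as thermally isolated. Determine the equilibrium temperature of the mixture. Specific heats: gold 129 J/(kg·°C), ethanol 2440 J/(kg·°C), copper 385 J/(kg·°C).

T_f ≈ 43.0 °C

Setting the total heat transfer to zero:
0.587*129*(T − 130) + 0.411*2440*(T − 36.7) + 0.0969*385*(T − 36.7) = 0
75.72(T − 130) + 1002.8(T − 36.7) + 37.31(T − 36.7) = 0
(75.72 + 1002.8 + 37.31) T = 75.72*130 + 1002.8*36.7 + 37.31*36.7
T = 48017 / 1115.9 = 43 °C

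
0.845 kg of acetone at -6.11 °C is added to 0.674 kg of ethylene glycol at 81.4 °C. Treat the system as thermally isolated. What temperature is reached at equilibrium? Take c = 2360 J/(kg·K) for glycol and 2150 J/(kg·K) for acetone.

T_f ≈ 34.7 °C

With ΣQ=0 the equilibrium temperature is the m·c-weighted mean:
T_f = (1590.6×81.4 + 1816.8×(-6.11)) / (1590.6 + 1816.8)
    = 118378 / 3407.4 ≈ 34.74 °C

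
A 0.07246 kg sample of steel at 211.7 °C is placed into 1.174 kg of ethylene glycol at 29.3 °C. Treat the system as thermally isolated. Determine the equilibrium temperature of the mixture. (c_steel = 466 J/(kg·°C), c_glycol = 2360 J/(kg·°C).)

T_f ≈ 31.5 °C

Heat lost by the steel equals heat gained by the glycol:
0.07246×466×(211.7 − T) = 1.174×2360×(T − 29.3)
33.77(211.7 − T) = 2770.6(T − 29.3)
2804.4 T = 88328  ⇒  T ≈ 31.50 °C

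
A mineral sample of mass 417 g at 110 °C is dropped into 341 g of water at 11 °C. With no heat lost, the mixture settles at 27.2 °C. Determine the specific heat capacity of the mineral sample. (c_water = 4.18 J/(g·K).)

Conservation of energy gives ΣQ = 0:
417·c·(27.2 − 110) + 341·4.18·(27.2 − 11) = 0
-34528 c = -23091
c = -23091/-34528 ≈ 0.6688 J/(g·K)

c ≈ 0.669 J/(g·K)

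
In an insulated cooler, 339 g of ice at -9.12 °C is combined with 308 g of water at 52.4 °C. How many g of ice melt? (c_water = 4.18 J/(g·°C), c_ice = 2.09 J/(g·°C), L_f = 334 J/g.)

m_melted ≈ 183 g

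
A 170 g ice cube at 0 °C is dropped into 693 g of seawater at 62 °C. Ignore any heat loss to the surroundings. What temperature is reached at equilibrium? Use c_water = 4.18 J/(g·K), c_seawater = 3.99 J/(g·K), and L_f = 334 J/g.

T_f ≈ 33.0 °C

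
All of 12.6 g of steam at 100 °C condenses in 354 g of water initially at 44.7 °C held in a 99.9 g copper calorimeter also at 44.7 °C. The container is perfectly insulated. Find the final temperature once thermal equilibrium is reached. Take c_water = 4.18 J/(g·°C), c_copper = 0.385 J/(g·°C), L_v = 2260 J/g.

Net heat exchanged in the isolated system is zero:
steam→water at 100 °C releases m L_v = 12.6×2260 = 28476; condensed water 100 °C→T: 52.67(T − 100); original water: 1479.7(T − 44.7); copper cup: 99.9×0.385×(T − 44.7) = 38.46(T − 44.7)
1570.8 T = 28476 + 5266.8 + 67863 = 101606
T ≈ 64.68 °C — below 100 °C, confirming all the steam condensed.

T_f ≈ 64.7 °C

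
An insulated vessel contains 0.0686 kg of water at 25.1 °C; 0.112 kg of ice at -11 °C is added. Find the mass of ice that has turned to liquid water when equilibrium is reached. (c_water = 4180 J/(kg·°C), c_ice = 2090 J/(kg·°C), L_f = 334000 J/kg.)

Water can give up m c ΔT = 0.0686×4180×25.1 = 7197.4 J before reaching 0 °C.
Of that, 0.112×2090×11 = 2574.9 J goes to bring the ice to 0 °C, leaving 4622.5 J.
Melting all 0.112 kg of ice would need 0.112×334000 = 37408 J.
4622.5 J < 37408 J, so only part of the ice melts and the system sits at 0 °C.
m_melt = 4622.5 / L_f = 0.01384 kg.

m_melted ≈ 0.0138 kg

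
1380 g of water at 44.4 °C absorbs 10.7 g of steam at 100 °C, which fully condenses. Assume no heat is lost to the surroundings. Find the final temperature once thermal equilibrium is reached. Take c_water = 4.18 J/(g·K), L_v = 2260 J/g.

Taking heat into each body as positive, Σ m c ΔT = 0:
condense steam: −10.7·2260 = −24182
  condensed water 100 °C→T: 44.73(T − 100)
  original water: 5768.4(T − 44.4)
5813.1 T = 24182 + 4472.6 + 256117 = 284772
T ≈ 48.99 °C — below 100 °C, confirming all the steam condensed.

T_f ≈ 49.0 °C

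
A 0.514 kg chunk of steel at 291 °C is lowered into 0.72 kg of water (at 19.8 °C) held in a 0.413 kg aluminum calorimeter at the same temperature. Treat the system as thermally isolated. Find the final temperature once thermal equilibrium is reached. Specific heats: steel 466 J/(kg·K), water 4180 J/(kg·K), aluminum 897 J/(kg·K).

Heat gained plus heat lost sum to zero:
0.514*466*(T − 291) + 0.72*4180*(T − 19.8) + 0.413*897*(T − 19.8) = 0
239.52(T − 291) + 3009.6(T − 19.8) + 370.46(T − 19.8) = 0
3619.6 T = 136627
T = 136627 / 3619.6 = 37.7 °C

T_f ≈ 37.7 °C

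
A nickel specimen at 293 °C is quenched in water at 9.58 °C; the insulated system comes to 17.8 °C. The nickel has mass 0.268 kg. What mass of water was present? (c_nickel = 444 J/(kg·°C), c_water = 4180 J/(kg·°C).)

Taking heat into each body as positive, Σ m c ΔT = 0:
0.268×444×(17.8 − 293) + m×4180×(17.8 − 9.58) = 0
34360 m = 32747
m = 32747/34360 ≈ 0.9531 kg

m ≈ 0.953 kg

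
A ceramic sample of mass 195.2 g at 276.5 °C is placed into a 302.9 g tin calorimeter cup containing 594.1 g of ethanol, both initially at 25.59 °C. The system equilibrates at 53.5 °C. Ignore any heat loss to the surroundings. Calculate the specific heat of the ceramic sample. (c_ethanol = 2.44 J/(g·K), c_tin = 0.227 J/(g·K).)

Taking heat into each body as positive, Σ m c ΔT = 0:
195.2×c×(53.5 − 276.5) + 594.1×2.44×(53.5 − 25.59) + 302.9×0.227×(53.5 − 25.59) = 0
-43530 c = -42377
c = -42377/-43530 ≈ 0.9735 J/(g·K)

c ≈ 0.974 J/(g·K)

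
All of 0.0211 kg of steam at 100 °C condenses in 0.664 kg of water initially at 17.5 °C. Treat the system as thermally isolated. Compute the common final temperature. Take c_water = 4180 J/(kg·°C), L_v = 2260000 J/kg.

T_f ≈ 36.7 °C

Setting the total heat transfer to zero:
steam→water at 100 °C releases m L_v = 0.0211×2260000 = 47686
  condensed water 100 °C→T: 88.2(T − 100)
  water warms: 0.664×4180×(T − 17.5) = 2775.5(T − 17.5)
2863.7 T = 47686 + 8819.8 + 48572 = 105077
T ≈ 36.69 °C (< 100 °C, so full condensation is consistent).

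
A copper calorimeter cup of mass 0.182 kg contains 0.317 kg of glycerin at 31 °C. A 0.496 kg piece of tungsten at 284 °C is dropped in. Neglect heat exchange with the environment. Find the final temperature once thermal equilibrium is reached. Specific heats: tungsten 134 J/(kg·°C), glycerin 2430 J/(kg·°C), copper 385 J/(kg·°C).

T_f ≈ 49.5 °C

Energy conservation, ΣQ = 0:
0.496·134·(T − 284) + 0.317·2430·(T − 31) + 0.182·385·(T − 31) = 0
66.46(T − 284) + 770.31(T − 31) + 70.07(T − 31) = 0
906.84 T = 44928
T = 44928 / 906.84 = 49.5 °C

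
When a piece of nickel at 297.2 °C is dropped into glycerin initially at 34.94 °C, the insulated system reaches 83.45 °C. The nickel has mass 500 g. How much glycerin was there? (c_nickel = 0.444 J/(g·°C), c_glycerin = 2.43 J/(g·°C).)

m ≈ 403 g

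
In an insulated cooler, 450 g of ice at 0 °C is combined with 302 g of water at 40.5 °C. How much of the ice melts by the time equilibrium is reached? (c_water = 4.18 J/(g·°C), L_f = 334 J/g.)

m_melted ≈ 153 g

Heat available from the water dropping to 0 °C: 302×4.18×40.5 = 51126 J.
Melting all 450 g of ice would need 450×334 = 150300 J.
That's not enough to melt it all — equilibrium is at 0 °C with ice remaining.
m_melted×334 = 51126  ⇒  m_melted ≈ 153.1 g.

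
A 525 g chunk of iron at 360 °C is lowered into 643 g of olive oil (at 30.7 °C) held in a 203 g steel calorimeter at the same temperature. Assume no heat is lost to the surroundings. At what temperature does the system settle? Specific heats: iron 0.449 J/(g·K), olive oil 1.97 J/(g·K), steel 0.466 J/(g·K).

T_f ≈ 79.3 °C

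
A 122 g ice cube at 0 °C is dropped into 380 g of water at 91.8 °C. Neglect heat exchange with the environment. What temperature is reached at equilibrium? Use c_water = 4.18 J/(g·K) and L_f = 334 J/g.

T_f ≈ 50.1 °C

Setting the total heat transfer to zero:
fusion: m_ice L_f = 122·334 = 40748; warm the meltwater: 509.96 T; water cools: 380·4.18·(T − 91.8) = 1588.4(T − 91.8)
2098.4 T = 145815 − 40748 = 105067
T ≈ 50.07 °C. Since T > 0 °C, the all-ice-melts assumption holds.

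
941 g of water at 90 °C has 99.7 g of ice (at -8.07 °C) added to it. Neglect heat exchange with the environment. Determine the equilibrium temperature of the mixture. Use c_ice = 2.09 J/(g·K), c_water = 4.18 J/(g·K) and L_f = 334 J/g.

T_f ≈ 73.3 °C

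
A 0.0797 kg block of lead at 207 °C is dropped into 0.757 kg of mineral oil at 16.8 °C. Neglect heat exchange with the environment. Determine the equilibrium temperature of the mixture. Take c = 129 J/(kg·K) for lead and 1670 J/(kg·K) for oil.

Conservation of energy gives ΣQ = 0:
0.0797·129·(T − 207) + 0.757·1670·(T − 16.8) = 0
10.28(T − 207) + 1264.2(T − 16.8) = 0
1274.5 T = 23367
T = 23367 / 1274.5 = 18.3 °C

T_f ≈ 18.3 °C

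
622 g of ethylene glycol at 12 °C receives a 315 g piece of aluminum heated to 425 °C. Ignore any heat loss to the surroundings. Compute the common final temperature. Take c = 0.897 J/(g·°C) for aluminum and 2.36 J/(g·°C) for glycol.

T_f ≈ 78.7 °C

With ΣQ=0 the equilibrium temperature is the m·c-weighted mean:
T_f = (282.56·425 + 1467.9·12) / (282.56 + 1467.9)
    = 137701 / 1750.5 ≈ 78.66 °C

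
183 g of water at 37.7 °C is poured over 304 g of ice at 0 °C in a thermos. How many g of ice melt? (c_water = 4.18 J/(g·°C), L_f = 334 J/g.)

Cooling the water to 0 °C releases 183×4.18×37.7 = 28838 J.
Fully melting the ice requires m_ice L_f = 304×334 = 101536 J.
28838 J < 101536 J, so only part of the ice melts and the system sits at 0 °C.
Mass melted = 28838/334 ≈ 86.34 g.

m_melted ≈ 86.3 g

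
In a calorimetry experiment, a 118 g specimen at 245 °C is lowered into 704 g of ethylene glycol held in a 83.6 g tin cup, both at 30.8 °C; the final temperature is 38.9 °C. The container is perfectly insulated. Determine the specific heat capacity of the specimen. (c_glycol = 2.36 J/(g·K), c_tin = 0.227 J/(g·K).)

c ≈ 0.56 J/(g·K)

Let T be the final temperature. ΣQ_i = 0:
118×c×(38.9 − 245) + 704×2.36×(38.9 − 30.8) + 83.6×0.227×(38.9 − 30.8) = 0
-24320 c = -13611
c = -13611/-24320 ≈ 0.5597 J/(g·K)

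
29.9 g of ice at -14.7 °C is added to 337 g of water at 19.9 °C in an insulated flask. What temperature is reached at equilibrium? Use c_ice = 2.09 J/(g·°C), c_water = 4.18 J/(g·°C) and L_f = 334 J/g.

Conservation of energy gives ΣQ = 0:
ice -14.7→0 °C: 29.9·2.09·14.7 = 918.62
  melt ice: 29.9·334 = 9986.6
  warm the meltwater: 124.98 T
  water cools: 337·4.18·(T − 19.9) = 1408.7(T − 19.9)
1533.6 T = 28032 − 10905 = 17127
T ≈ 11.17 °C (positive, so assuming full melt was valid).

T_f ≈ 11.2 °C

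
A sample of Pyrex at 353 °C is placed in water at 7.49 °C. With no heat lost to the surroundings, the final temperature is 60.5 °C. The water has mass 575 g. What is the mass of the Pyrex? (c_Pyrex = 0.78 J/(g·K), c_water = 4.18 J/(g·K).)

m ≈ 558 g

Heat gained plus heat lost sum to zero:
m×0.78×(60.5 − 353) + 575×4.18×(60.5 − 7.49) = 0
-228.15 m = -127410
m = -127410/-228.15 ≈ 558.4 g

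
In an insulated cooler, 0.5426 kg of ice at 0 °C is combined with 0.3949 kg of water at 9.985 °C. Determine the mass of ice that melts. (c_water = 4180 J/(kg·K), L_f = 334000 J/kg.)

m_melted ≈ 0.0493 kg

Cooling the water to 0 °C releases 0.3949·4180·9.985 = 16482 J.
Fully melting the ice requires m_ice L_f = 0.5426·334000 = 181228 J.
16482 J < 181228 J, so only part of the ice melts and the system sits at 0 °C.
Mass melted = 16482/334000 ≈ 0.04935 kg.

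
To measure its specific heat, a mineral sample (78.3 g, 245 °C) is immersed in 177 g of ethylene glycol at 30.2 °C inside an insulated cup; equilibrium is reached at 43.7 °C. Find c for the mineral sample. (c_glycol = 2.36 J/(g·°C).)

c ≈ 0.358 J/(g·°C)

m_s c (T_s − T_f) = m_glycol c_glycol (T_f − T_0):
78.3·c·(245 − 43.7) = 177·2.36·(43.7 − 30.2)
15762 c = 5639.2  ⇒  c ≈ 0.3578 J/(g·°C)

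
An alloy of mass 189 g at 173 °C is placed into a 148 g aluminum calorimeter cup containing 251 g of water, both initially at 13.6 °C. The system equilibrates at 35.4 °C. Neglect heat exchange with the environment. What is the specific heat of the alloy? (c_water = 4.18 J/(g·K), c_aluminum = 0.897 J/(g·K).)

c ≈ 0.991 J/(g·K)

Net heat exchanged in the isolated system is zero:
189×c×(35.4 − 173) + 251×4.18×(35.4 − 13.6) + 148×0.897×(35.4 − 13.6) = 0
-26006 c = -25766
c = -25766/-26006 ≈ 0.9908 J/(g·K)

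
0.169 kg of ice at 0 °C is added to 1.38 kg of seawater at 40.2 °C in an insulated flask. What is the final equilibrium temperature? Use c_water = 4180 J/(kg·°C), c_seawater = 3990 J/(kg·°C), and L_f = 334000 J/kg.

T_f ≈ 26.5 °C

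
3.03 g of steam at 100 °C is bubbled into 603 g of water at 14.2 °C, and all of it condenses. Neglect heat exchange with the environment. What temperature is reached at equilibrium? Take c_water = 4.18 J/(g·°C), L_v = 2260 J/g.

Taking heat into each body as positive, Σ m c ΔT = 0:
latent heat released on condensation: 3.03×2260 = 6847.8; condensate cools 100→T: 3.03×4.18×(T − 100) = 12.67(T − 100); water warms: 603×4.18×(T − 14.2) = 2520.5(T − 14.2)
2533.2 T = 6847.8 + 1266.5 + 35792 = 43906
T ≈ 17.33 °C (< 100 °C, so full condensation is consistent).

T_f ≈ 17.3 °C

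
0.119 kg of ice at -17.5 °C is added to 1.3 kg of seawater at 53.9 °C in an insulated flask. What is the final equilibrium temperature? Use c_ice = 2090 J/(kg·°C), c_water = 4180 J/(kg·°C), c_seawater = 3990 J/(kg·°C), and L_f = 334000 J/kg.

T_f ≈ 41.4 °C

Net heat exchanged in the isolated system is zero:
ice -17.5→0 °C: 0.119·2090·17.5 = 4352.4; latent heat to melt: 0.119·334000 = 39746; warm the meltwater: 497.42 T; seawater: 5187(T − 53.9)
5684.4 T = 279579 − 44098 = 235481
T ≈ 41.43 °C — above 0 °C, consistent with complete melting.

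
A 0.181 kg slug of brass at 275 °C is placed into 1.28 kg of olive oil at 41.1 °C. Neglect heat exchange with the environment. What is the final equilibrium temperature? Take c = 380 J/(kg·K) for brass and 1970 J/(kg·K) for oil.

T_f ≈ 47.3 °C

Setting the total heat transfer to zero:
0.181·380·(T − 275) + 1.28·1970·(T − 41.1) = 0
68.78(T − 275) + 2521.6(T − 41.1) = 0
2590.4 T = 122552
T ≈ 47.31 °C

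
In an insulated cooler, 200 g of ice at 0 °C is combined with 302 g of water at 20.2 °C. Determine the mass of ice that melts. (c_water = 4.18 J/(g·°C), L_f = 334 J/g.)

m_melted ≈ 76.3 g

Water can give up m c ΔT = 302×4.18×20.2 = 25500 J before reaching 0 °C.
Fully melting the ice requires m_ice L_f = 200×334 = 66800 J.
25500 J < 66800 J, so only part of the ice melts and the system sits at 0 °C.
m_melted×334 = 25500  ⇒  m_melted ≈ 76.35 g.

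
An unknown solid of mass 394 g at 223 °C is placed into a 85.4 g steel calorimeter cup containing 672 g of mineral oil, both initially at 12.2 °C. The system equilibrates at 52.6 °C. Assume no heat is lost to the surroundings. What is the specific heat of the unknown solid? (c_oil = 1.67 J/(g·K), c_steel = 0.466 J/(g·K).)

Let T be the final temperature. ΣQ_i = 0:
394×c×(52.6 − 223) + 672×1.67×(52.6 − 12.2) + 85.4×0.466×(52.6 − 12.2) = 0
-67138 c = -46946
c = -46946/-67138 ≈ 0.6993 J/(g·K)

c ≈ 0.699 J/(g·K)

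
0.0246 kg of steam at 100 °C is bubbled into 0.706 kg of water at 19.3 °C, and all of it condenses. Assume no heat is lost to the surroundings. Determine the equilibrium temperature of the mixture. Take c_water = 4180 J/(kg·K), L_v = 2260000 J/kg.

T_f ≈ 40.2 °C

Heat gained plus heat lost sum to zero:
condense steam: −0.0246×2260000 = −55596
  condensate cools 100→T: 0.0246×4180×(T − 100) = 102.83(T − 100)
  original water: 2951.1(T − 19.3)
3053.9 T = 55596 + 10283 + 56956 = 122835
T ≈ 40.22 °C, under the boiling point, so the assumption holds.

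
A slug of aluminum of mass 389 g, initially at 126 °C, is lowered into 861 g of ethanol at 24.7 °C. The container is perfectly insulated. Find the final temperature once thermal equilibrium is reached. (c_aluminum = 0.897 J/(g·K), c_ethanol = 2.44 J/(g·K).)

T_f ≈ 39.1 °C

Net heat exchanged in the isolated system is zero:
389×0.897×(T − 126) + 861×2.44×(T − 24.7) = 0
(348.93 + 2100.8) T = 348.93×126 + 2100.8×24.7
T ≈ 39.13 °C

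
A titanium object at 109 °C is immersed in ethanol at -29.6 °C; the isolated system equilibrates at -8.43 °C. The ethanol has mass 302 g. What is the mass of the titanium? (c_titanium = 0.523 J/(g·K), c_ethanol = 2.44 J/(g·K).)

Heat gained plus heat lost sum to zero:
m×0.523×(-8.43 − 109) + 302×2.44×(-8.43 − (-29.6)) = 0
-61.42 m = -15600
m = -15600/-61.42 ≈ 254 g

m ≈ 254 g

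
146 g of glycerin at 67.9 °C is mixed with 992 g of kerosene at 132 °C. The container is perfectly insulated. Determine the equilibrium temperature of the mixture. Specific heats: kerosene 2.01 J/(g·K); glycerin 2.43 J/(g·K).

|Q_kerosene| = |Q_glycerin|:
992*2.01*(132 − T) = 146*2.43*(T − 67.9)
1993.9(132 − T) = 354.78(T − 67.9)
2348.7 T = 287287  ⇒  T ≈ 122.32 °C

T_f ≈ 122.3 °C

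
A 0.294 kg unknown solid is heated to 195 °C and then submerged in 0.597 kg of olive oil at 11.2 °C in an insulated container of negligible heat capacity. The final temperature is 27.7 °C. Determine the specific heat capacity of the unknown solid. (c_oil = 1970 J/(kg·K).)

Setting the total heat transfer to zero:
0.294×c×(27.7 − 195) + 0.597×1970×(27.7 − 11.2) = 0
-49.19 c = -19405
c = -19405/-49.19 ≈ 394.5 J/(kg·K)

c ≈ 395 J/(kg·K)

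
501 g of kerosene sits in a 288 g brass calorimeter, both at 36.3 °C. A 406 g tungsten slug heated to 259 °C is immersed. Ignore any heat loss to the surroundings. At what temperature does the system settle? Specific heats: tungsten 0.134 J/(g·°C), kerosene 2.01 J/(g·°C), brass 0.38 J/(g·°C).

T_f ≈ 46.6 °C

Taking heat into each body as positive, Σ m c ΔT = 0:
406*0.134*(T − 259) + 501*2.01*(T − 36.3) + 288*0.38*(T − 36.3) = 0
(54.4 + 1007 + 109.44) T = 54.4*259 + 1007*36.3 + 109.44*36.3
T ≈ 46.65 °C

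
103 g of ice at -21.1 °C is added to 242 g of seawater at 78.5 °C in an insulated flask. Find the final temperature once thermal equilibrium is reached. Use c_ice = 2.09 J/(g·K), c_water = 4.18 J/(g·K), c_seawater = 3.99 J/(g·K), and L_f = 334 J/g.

Conservation of energy gives ΣQ = 0:
warm ice to 0 °C: 103·2.09·(0 − (-21.1)) = 4542.2; latent heat to melt: 103·334 = 34402; meltwater 0→T: 103·4.18·T = 430.54 T; seawater: 965.58(T − 78.5)
1396.1 T = 75798 − 38944 = 36854
T ≈ 26.40 °C. Since T > 0 °C, the all-ice-melts assumption holds.

T_f ≈ 26.4 °C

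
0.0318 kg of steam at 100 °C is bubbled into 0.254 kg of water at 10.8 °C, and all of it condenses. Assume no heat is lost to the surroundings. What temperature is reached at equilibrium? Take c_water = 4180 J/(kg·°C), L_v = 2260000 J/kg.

Let T be the final temperature. ΣQ_i = 0:
steam→water at 100 °C releases m L_v = 0.0318·2260000 = 71868; condensed water 100 °C→T: 132.92(T − 100); original water: 1061.7(T − 10.8)
1194.6 T = 71868 + 13292 + 11467 = 96627
T ≈ 80.88 °C (< 100 °C, so full condensation is consistent).

T_f ≈ 80.9 °C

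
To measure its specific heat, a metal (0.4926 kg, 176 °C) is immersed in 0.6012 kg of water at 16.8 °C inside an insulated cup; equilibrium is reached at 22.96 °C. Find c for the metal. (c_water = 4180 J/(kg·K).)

c ≈ 205 J/(kg·K)

Heat lost by the metal = heat gained by the water:
0.4926×c×(176 − 22.96) = 0.6012×4180×(22.96 − 16.8)
75.39 c = 15480  ⇒  c ≈ 205.3 J/(kg·K)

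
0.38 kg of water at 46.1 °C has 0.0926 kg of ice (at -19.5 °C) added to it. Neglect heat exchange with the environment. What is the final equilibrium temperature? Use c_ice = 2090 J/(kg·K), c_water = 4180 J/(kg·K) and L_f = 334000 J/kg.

T_f ≈ 19.5 °C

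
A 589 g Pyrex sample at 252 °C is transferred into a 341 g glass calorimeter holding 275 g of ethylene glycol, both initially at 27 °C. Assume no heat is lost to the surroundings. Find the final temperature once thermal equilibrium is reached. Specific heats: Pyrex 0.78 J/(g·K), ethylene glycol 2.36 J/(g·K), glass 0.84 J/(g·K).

T_f ≈ 101.1 °C

Setting the total heat transfer to zero:
589*0.78*(T − 252) + 275*2.36*(T − 27) + 341*0.84*(T − 27) = 0
1394.9 T = 141031
T = 141031 / 1394.9 = 101 °C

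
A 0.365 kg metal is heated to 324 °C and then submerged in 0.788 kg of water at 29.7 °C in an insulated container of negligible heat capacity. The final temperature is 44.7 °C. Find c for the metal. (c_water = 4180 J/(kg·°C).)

Conservation of energy gives ΣQ = 0:
0.365·c·(44.7 − 324) + 0.788·4180·(44.7 − 29.7) = 0
-101.94 c = -49408
c = -49408/-101.94 ≈ 484.7 J/(kg·°C)

c ≈ 485 J/(kg·°C)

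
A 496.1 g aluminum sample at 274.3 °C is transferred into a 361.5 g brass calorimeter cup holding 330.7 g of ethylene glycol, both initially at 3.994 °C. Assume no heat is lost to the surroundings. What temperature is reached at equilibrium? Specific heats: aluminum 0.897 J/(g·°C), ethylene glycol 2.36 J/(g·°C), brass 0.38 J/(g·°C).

T_f is the heat-capacity-weighted average of the initial temperatures:
T_f = (445×274.3 + 780.45×3.994 + 137.37×3.994) / (445 + 780.45 + 137.37)
    = 125730 / 1362.8 ≈ 92.26 °C

T_f ≈ 92.3 °C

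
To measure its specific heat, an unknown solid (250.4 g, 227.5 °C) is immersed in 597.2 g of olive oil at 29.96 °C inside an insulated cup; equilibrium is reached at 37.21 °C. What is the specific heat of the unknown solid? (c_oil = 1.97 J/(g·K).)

c ≈ 0.179 J/(g·K)

m_s c (T_s − T_f) = m_oil c_oil (T_f − T_0):
250.4×c×(227.5 − 37.21) = 597.2×1.97×(37.21 − 29.96)
47649 c = 8529.5  ⇒  c ≈ 0.179 J/(g·K)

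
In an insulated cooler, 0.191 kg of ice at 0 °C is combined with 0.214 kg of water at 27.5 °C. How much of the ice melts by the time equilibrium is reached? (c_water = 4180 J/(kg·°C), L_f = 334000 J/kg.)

Heat available from the water dropping to 0 °C: 0.214×4180×27.5 = 24599 J.
To melt every bit of ice: 0.191×334000 = 63794 J.
Since 24599 < 63794 J, not all the ice melts; equilibrium is at 0 °C.
m_melted×334000 = 24599  ⇒  m_melted ≈ 0.07365 kg.

m_melted ≈ 0.0737 kg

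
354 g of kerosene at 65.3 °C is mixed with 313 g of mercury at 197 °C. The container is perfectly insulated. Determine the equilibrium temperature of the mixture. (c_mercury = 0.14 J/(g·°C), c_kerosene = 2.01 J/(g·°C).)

T_f ≈ 72.9 °C

With ΣQ=0 the equilibrium temperature is the m·c-weighted mean:
T_f = (43.82·197 + 711.54·65.3) / (43.82 + 711.54)
    = 55096 / 755.36 ≈ 72.94 °C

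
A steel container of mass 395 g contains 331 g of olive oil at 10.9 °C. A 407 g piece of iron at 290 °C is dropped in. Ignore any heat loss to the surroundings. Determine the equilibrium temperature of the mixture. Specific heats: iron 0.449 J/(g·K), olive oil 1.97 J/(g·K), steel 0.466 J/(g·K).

T_f ≈ 61.0 °C

Setting the total heat transfer to zero:
407·0.449·(T − 290) + 331·1.97·(T − 10.9) + 395·0.466·(T − 10.9) = 0
182.74(T − 290) + 652.07(T − 10.9) + 184.07(T − 10.9) = 0
(182.74 + 652.07 + 184.07) T = 182.74·290 + 652.07·10.9 + 184.07·10.9
T = 62109 / 1018.9 = 61 °C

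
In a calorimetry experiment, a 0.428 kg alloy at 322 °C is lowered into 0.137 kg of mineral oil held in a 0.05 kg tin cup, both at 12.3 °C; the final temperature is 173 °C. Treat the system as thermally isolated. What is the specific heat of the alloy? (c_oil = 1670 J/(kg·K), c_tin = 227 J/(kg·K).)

c ≈ 605 J/(kg·K)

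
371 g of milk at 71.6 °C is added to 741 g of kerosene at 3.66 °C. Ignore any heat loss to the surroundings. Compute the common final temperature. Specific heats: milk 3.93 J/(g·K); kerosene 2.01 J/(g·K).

T_f ≈ 37.3 °C

Setting the total heat transfer to zero:
371·3.93·(T − 71.6) + 741·2.01·(T − 3.66) = 0
1458(T − 71.6) + 1489.4(T − 3.66) = 0
2947.4 T = 109846
T = 109846/2947.4 ≈ 37.27 °C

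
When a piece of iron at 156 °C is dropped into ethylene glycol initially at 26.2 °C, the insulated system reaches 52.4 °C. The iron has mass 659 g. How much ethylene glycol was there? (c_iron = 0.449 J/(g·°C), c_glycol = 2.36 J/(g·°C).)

m ≈ 496 g

Heat lost by the iron = heat gained by the glycol:
659·0.449·(156 − 52.4) = m·2.36·(52.4 − 26.2)
61.83 m = 30654  ⇒  m ≈ 495.8 g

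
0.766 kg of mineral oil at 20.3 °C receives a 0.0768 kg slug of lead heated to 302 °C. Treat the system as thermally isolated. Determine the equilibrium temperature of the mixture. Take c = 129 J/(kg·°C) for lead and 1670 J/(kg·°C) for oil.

T_f ≈ 22.5 °C

Heat gained plus heat lost sum to zero:
0.0768·129·(T − 302) + 0.766·1670·(T − 20.3) = 0
9.907(T − 302) + 1279.2(T − 20.3) = 0
1289.1 T = 28960
T = 28960/1289.1 ≈ 22.46 °C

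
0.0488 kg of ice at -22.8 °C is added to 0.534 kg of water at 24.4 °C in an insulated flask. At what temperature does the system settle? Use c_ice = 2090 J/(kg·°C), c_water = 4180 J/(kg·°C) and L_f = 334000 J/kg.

T_f ≈ 14.7 °C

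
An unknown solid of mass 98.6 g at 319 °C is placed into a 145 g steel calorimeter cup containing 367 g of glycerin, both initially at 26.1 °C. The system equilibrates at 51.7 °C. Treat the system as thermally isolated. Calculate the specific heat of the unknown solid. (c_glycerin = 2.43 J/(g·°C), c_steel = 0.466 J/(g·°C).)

c ≈ 0.932 J/(g·°C)

Let T be the final temperature. ΣQ_i = 0:
98.6·c·(51.7 − 319) + 367·2.43·(51.7 − 26.1) + 145·0.466·(51.7 − 26.1) = 0
-26356 c = -24560
c = -24560/-26356 ≈ 0.9319 J/(g·°C)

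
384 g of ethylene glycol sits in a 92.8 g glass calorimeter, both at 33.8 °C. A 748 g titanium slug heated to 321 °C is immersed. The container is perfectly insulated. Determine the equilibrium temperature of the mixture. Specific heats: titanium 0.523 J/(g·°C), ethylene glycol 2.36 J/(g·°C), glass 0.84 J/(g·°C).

T_f ≈ 115.5 °C

Taking heat into each body as positive, Σ m c ΔT = 0:
748×0.523×(T − 321) + 384×2.36×(T − 33.8) + 92.8×0.84×(T − 33.8) = 0
1375.4 T = 158842
T = 158842 / 1375.4 = 115 °C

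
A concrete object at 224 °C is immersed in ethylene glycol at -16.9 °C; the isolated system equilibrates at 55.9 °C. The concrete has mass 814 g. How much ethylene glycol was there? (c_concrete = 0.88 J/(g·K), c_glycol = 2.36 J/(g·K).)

Setting the total heat transfer to zero:
814·0.88·(55.9 − 224) + m·2.36·(55.9 − (-16.9)) = 0
171.81 m = 120413
m = 120413/171.81 ≈ 700.9 g

m ≈ 701 g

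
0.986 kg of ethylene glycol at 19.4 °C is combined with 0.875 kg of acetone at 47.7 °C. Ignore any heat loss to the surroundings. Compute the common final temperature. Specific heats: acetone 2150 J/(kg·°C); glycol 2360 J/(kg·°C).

T_f ≈ 32.1 °C

Let T be the final temperature. ΣQ_i = 0:
0.875·2150·(T − 47.7) + 0.986·2360·(T − 19.4) = 0
1881.2(T − 47.7) + 2327(T − 19.4) = 0
4208.2 T = 134879
T = 134879/4208.2 ≈ 32.05 °C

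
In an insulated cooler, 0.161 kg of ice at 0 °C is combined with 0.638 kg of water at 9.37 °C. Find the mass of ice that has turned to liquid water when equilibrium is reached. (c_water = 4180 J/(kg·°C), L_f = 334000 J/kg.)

Water can give up m c ΔT = 0.638×4180×9.37 = 24988 J before reaching 0 °C.
To melt every bit of ice: 0.161×334000 = 53774 J.
24988 J < 53774 J, so only part of the ice melts and the system sits at 0 °C.
m_melted×334000 = 24988  ⇒  m_melted ≈ 0.07482 kg.

m_melted ≈ 0.0748 kg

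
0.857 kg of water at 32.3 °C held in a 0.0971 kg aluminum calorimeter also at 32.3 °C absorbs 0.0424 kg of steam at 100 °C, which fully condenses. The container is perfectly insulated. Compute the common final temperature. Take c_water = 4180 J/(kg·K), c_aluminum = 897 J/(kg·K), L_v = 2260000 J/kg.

T_f ≈ 60.3 °C

Net heat exchanged in the isolated system is zero:
condense steam: −0.0424·2260000 = −95824
  condensate cools 100→T: 0.0424·4180·(T − 100) = 177.23(T − 100)
  original water: 3582.3(T − 32.3)
  cup: 87.1(T − 32.3)
3846.6 T = 95824 + 17723 + 118520 = 232067
T ≈ 60.33 °C (< 100 °C, so full condensation is consistent).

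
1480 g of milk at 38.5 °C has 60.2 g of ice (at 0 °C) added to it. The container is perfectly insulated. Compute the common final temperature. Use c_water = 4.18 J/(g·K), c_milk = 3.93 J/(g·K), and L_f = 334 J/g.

Let T be the final temperature. ΣQ_i = 0:
melt ice: 60.2×334 = 20107; warm the meltwater: 251.64 T; milk cools: 1480×3.93×(T − 38.5) = 5816.4(T − 38.5)
6068 T = 223931 − 20107 = 203825
T ≈ 33.59 °C. Since T > 0 °C, the all-ice-melts assumption holds.

T_f ≈ 33.6 °C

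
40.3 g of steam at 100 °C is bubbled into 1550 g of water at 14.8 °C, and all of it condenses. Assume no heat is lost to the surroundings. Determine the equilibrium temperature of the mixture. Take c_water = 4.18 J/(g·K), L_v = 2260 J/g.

Energy balance with sensible and latent terms:
steam→water at 100 °C releases m L_v = 40.3×2260 = 91078; condensed water 100 °C→T: 168.45(T − 100); original water: 6479(T − 14.8)
6647.5 T = 91078 + 16845 + 95889 = 203813
T ≈ 30.66 °C — below 100 °C, confirming all the steam condensed.

T_f ≈ 30.7 °C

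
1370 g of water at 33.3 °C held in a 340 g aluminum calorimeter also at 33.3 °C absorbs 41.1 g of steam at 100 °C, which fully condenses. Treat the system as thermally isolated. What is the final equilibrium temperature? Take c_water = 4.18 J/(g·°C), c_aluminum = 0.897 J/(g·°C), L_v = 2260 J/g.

Conservation of energy gives ΣQ = 0:
steam→water at 100 °C releases m L_v = 41.1·2260 = 92886
  condensed water 100 °C→T: 171.8(T − 100)
  original water: 5726.6(T − 33.3)
  cup: 304.98(T − 33.3)
6203.4 T = 92886 + 17180 + 200852 = 310917
T ≈ 50.12 °C — below 100 °C, confirming all the steam condensed.

T_f ≈ 50.1 °C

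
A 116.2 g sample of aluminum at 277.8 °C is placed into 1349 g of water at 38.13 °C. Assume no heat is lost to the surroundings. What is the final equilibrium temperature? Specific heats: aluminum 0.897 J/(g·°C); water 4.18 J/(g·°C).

T_f ≈ 42.5 °C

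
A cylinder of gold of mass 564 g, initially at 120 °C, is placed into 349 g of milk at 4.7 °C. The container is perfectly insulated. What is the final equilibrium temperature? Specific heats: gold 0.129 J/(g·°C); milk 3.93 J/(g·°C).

T_f ≈ 10.5 °C

Heat gained plus heat lost sum to zero:
564·0.129·(T − 120) + 349·3.93·(T − 4.7) = 0
72.76(T − 120) + 1371.6(T − 4.7) = 0
(72.76 + 1371.6) T = 72.76·120 + 1371.6·4.7
T = 15177 / 1444.3 = 10.5 °C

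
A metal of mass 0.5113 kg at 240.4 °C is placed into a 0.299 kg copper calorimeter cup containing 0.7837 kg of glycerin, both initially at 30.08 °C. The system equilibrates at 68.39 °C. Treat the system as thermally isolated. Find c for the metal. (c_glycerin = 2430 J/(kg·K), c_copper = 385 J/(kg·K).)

c ≈ 880 J/(kg·K)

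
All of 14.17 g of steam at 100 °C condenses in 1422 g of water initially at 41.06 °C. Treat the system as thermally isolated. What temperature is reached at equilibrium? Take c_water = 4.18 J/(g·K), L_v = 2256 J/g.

T_f ≈ 47.0 °C

Net heat exchanged in the isolated system is zero:
steam→water at 100 °C releases m L_v = 14.17·2256 = 31968
  condensed water 100 °C→T: 59.23(T − 100)
  water warms: 1422·4.18·(T − 41.06) = 5944(T − 41.06)
6003.2 T = 31968 + 5923.1 + 244059 = 281950
T ≈ 46.97 °C — below 100 °C, confirming all the steam condensed.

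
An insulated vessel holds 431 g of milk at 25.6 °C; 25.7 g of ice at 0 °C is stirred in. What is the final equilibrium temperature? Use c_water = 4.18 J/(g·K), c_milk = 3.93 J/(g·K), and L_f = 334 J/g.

Let T be the final temperature. ΣQ_i = 0:
melt ice: 25.7·334 = 8583.8; meltwater 0→T: 25.7·4.18·T = 107.43 T; milk cools: 431·3.93·(T − 25.6) = 1693.8(T − 25.6)
1801.3 T = 43362 − 8583.8 = 34778
T ≈ 19.31 °C. Since T > 0 °C, the all-ice-melts assumption holds.

T_f ≈ 19.3 °C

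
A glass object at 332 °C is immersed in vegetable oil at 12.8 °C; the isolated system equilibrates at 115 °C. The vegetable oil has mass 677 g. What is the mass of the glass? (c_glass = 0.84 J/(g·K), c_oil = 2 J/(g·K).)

m ≈ 759 g

Heat lost by the glass = heat gained by the oil:
m·0.84·(332 − 115) = 677·2·(115 − 12.8)
182.28 m = 138379  ⇒  m ≈ 759.2 g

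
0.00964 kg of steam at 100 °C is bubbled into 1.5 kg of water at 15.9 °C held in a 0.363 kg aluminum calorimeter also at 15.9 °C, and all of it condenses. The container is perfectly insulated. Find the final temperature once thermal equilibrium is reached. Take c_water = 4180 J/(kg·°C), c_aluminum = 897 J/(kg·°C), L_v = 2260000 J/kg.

T_f ≈ 19.7 °C

Let T be the final temperature. ΣQ_i = 0:
latent heat released on condensation: 0.00964×2260000 = 21786; condensed water 100 °C→T: 40.3(T − 100); water warms: 1.5×4180×(T − 15.9) = 6270(T − 15.9); aluminum cup: 0.363×897×(T − 15.9) = 325.61(T − 15.9)
6635.9 T = 21786 + 4029.5 + 104870 = 130686
T ≈ 19.69 °C (< 100 °C, so full condensation is consistent).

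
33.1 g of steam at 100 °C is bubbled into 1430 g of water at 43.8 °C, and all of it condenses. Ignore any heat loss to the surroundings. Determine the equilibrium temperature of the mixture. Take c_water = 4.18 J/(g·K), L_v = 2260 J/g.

Heat gained plus heat lost sum to zero:
steam→water at 100 °C releases m L_v = 33.1·2260 = 74806; condensate cools 100→T: 33.1·4.18·(T − 100) = 138.36(T − 100); water warms: 1430·4.18·(T − 43.8) = 5977.4(T − 43.8)
6115.8 T = 74806 + 13836 + 261810 = 350452
T ≈ 57.30 °C, under the boiling point, so the assumption holds.

T_f ≈ 57.3 °C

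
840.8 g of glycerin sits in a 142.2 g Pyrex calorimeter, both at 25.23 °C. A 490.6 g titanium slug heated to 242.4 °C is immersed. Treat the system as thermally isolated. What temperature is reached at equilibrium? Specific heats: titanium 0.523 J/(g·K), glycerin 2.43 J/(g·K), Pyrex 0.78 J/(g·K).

Heat gained plus heat lost sum to zero:
490.6·0.523·(T − 242.4) + 840.8·2.43·(T − 25.23) + 142.2·0.78·(T − 25.23) = 0
(256.58 + 2043.1 + 110.92) T = 256.58·242.4 + 2043.1·25.23 + 110.92·25.23
T = 116543 / 2410.6 = 48.3 °C

T_f ≈ 48.3 °C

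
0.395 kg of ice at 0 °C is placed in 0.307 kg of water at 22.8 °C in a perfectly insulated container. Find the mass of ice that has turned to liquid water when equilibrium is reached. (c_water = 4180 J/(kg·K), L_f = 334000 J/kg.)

Water can give up m c ΔT = 0.307×4180×22.8 = 29258 J before reaching 0 °C.
Melting all 0.395 kg of ice would need 0.395×334000 = 131930 J.
Since 29258 < 131930 J, not all the ice melts; equilibrium is at 0 °C.
m_melted×334000 = 29258  ⇒  m_melted ≈ 0.0876 kg.

m_melted ≈ 0.0876 kg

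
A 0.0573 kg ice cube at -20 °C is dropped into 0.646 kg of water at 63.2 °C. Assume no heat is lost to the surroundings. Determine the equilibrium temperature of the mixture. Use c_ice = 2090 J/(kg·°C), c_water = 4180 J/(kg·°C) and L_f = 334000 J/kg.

Net heat exchanged in the isolated system is zero:
ice -20→0 °C: 0.0573×2090×20 = 2395.1; latent heat to melt: 0.0573×334000 = 19138; meltwater 0→T: 0.0573×4180×T = 239.51 T; water cools: 0.646×4180×(T − 63.2) = 2700.3(T − 63.2)
2939.8 T = 170658 − 21533 = 149124
T ≈ 50.73 °C. Since T > 0 °C, the all-ice-melts assumption holds.

T_f ≈ 50.7 °C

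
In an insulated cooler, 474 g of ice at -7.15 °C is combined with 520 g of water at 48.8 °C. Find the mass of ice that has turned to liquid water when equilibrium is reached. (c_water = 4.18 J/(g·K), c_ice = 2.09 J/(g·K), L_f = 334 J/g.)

m_melted ≈ 296 g

Heat available from the water dropping to 0 °C: 520·4.18·48.8 = 106072 J.
Warming the ice to 0 °C takes 474·2.09·7.15 = 7083.2 J, leaving 98988 J for melting.
Fully melting the ice requires m_ice L_f = 474·334 = 158316 J.
Since 98988 < 158316 J, not all the ice melts; equilibrium is at 0 °C.
Mass melted = 98988/334 ≈ 296.4 g.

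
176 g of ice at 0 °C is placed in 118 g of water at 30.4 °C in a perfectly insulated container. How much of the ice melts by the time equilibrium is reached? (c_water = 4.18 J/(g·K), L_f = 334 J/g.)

m_melted ≈ 44.9 g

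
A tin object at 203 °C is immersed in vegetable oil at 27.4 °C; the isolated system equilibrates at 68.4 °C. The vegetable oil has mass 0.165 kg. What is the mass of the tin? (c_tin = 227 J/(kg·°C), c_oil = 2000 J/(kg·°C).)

Heat lost by the tin = heat gained by the oil:
m·227·(203 − 68.4) = 0.165·2000·(68.4 − 27.4)
30554 m = 13530  ⇒  m ≈ 0.4428 kg

m ≈ 0.443 kg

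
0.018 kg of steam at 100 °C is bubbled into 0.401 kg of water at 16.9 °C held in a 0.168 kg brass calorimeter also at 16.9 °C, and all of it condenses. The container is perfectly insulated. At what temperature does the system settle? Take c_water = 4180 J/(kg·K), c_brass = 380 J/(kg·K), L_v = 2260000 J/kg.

Energy conservation, ΣQ = 0:
condense steam: −0.018·2260000 = −40680; condensate cools 100→T: 0.018·4180·(T − 100) = 75.24(T − 100); original water: 1676.2(T − 16.9); brass cup: 0.168·380·(T − 16.9) = 63.84(T − 16.9)
1815.3 T = 40680 + 7524 + 29406 = 77610
T ≈ 42.75 °C (< 100 °C, so full condensation is consistent).

T_f ≈ 42.8 °C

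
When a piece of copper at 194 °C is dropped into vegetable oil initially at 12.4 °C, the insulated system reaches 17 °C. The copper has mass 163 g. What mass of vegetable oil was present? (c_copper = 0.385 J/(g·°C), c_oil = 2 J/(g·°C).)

Let T be the final temperature. ΣQ_i = 0:
163×0.385×(17 − 194) + m×2×(17 − 12.4) = 0
9.2 m = 11108
m = 11108/9.2 ≈ 1207 g

m ≈ 1210 g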